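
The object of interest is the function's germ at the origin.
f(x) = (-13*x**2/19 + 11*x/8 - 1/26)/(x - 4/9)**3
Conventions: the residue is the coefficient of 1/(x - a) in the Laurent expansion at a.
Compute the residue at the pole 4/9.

At the order-3 pole 4/9 set g(x) = (x - (4/9))^3*f(x) = -13*x**2/19 + 11*x/8 - 1/26.
Order-3 pole: residue = g''(a)/2; g''(4/9) = -26/19, so the residue is -13/19.

The residue is -13/19.


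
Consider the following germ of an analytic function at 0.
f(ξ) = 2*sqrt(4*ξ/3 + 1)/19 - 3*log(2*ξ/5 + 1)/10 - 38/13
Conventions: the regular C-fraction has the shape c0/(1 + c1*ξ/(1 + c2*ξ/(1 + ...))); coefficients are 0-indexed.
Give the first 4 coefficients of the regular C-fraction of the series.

Taylor coefficients (expand at 0): a_0 = -696/247, a_1 = -71/1425, a_2 = 13/21375, a_3 = 2948/320625.
c0 = a_0 = -696/247. Peel one level at a time: if S = 1 + c*ξ/S' with S'(0) = 1, then c is the ξ-coefficient of S and S' = c*ξ/(S - 1).
S_1 = c0/f = 1 + (-923/52200)*ξ + (1440049/2724840000)*ξ^2 + ...; c1 = -923/52200.
S_2 = c1*ξ/(S_1 - 1) = 1 + (110773/3706200)*ξ + (209477/1134225)*ξ^2 + ...; c2 = 110773/3706200.
S_3 = c2*ξ/(S_2 - 1) = 1 + (-48598664/7864883)*ξ + ...; c3 = -48598664/7864883.

The regular C-fraction coefficients are [-696/247, -923/52200, 110773/3706200, -48598664/7864883].


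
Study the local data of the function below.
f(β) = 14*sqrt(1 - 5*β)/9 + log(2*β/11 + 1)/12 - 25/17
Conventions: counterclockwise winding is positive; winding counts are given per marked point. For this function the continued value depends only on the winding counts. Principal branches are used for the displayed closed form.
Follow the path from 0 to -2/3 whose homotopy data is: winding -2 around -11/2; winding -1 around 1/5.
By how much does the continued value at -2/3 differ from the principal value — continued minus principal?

Continued minus principal equals (-(28/27)*sqrt(39)) - ((1/3)*pi)*i.

The rational part is single-valued and drops out of the difference; each branch term changes only by its own monodromy.
(1/12)*log(1 - β/(-11/2)): each positive loop around -11/2 adds 2*pi*i to the log, so winding -2 contributes (1/12)*(-2)*2*pi*i = -(1/3)*pi*i.
(14/9)*sqrt(1 - β/(1/5)): winding -1 is odd, the square root flips sign, contributing -2*(14/9)*sqrt(1 - (-2/3)/(1/5)) = -2*(14/9)*sqrt(13/3) = -(28/27)*sqrt(39).
Summing the contributions at β = -2/3 gives (-(28/27)*sqrt(39)) - ((1/3)*pi)*i.


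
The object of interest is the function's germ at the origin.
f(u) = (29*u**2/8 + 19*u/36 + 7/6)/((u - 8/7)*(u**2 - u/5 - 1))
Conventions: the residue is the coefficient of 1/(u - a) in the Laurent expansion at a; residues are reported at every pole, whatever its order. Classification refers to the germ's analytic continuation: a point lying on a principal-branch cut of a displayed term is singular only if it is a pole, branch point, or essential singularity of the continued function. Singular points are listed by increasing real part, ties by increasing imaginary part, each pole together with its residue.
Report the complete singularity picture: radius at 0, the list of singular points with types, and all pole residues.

Radius of convergence at 0: -1/10 + (1/10)*sqrt(101).
At 1/10 - (1/10)*sqrt(101): a pole of order 1; residue -109781/2736 + (375907/92112)*sqrt(101).
At 1/10 + (1/10)*sqrt(101): a pole of order 1; residue -109781/2736 - (375907/92112)*sqrt(101).
At 8/7: a pole of order 1; residue 28685/342.

Denominator factor (u - 8/7): pole of order 1 at 8/7, modulus 8/7.
Denominator factor (u**2 - u/5 - 1): discriminant 101/25, real irrational roots 1/10 + (1/10)*sqrt(101) and 1/10 - (1/10)*sqrt(101); poles of order 1, moduli 1/10 + (1/10)*sqrt(101) and -1/10 + (1/10)*sqrt(101).
The radius of convergence is the smallest modulus among the singular points: -1/10 + (1/10)*sqrt(101).
The factor u**2 - u/5 - 1 splits as (u - a)(u - a') with a = 1/10 - (1/10)*sqrt(101), a' = 1/10 + (1/10)*sqrt(101). At the order-1 pole a set g(u) = (u - a)*f(u) = [(29*u**2/8 + 19*u/36 + 7/6)/(u - 8/7)] / (u - a').
Simple pole: residue = g(a) at a = 1/10 - (1/10)*sqrt(101), which is -109781/2736 + (375907/92112)*sqrt(101).
The factor u**2 - u/5 - 1 splits as (u - a)(u - a') with a = 1/10 + (1/10)*sqrt(101), a' = 1/10 - (1/10)*sqrt(101). At the order-1 pole a set g(u) = (u - a)*f(u) = [(29*u**2/8 + 19*u/36 + 7/6)/(u - 8/7)] / (u - a').
Simple pole: residue = g(a) at a = 1/10 + (1/10)*sqrt(101), which is -109781/2736 - (375907/92112)*sqrt(101).
At the order-1 pole 8/7 set g(u) = (u - (8/7))*f(u) = (29*u**2/8 + 19*u/36 + 7/6)/(u**2 - u/5 - 1).
Simple pole: residue = g(a) at a = 8/7, which is 28685/342.
List the singular points by increasing real part (a conjugate pair: the negative imaginary part first).


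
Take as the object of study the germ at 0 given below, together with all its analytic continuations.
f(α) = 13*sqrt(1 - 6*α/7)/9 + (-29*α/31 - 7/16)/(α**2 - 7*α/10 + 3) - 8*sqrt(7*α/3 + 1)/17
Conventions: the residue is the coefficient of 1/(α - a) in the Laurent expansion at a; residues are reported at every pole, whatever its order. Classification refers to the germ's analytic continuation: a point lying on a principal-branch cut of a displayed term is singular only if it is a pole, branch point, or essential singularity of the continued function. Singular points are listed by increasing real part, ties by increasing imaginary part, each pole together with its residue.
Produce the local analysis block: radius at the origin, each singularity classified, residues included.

Denominator factor (α**2 - 7*α/10 + 3): discriminant -1151/100, complex-conjugate roots (7/20) + ((1/20)*sqrt(1151))*i and (7/20) - ((1/20)*sqrt(1151))*i; poles of order 1, moduli sqrt(3) and sqrt(3).
Branch term (-8/17)*sqrt(1 - α/(-3/7)): its argument vanishes at α = -3/7, a square-root branch point, modulus 3/7.
Branch term (13/9)*sqrt(1 - α/(7/6)): its argument vanishes at α = 7/6, a square-root branch point, modulus 7/6.
The radius of convergence is the smallest modulus among the singular points: 3/7.
The branch terms are analytic at (7/20) - ((1/20)*sqrt(1151))*i and contribute nothing to the residue; only the rational part matters.
The factor α**2 - 7*α/10 + 3 splits as (α - a)(α - a') with a = (7/20) - ((1/20)*sqrt(1151))*i, a' = (7/20) + ((1/20)*sqrt(1151))*i. At the order-1 pole a set g(α) = (α - a)*(rational part) = [-29*α/31 - 7/16] / (α - a').
Simple pole: residue = g(a) at a = (7/20) - ((1/20)*sqrt(1151))*i, which is (-29/62) - ((1897/285448)*sqrt(1151))*i.
The branch terms are analytic at (7/20) + ((1/20)*sqrt(1151))*i and contribute nothing to the residue; only the rational part matters.
The factor α**2 - 7*α/10 + 3 splits as (α - a)(α - a') with a = (7/20) + ((1/20)*sqrt(1151))*i, a' = (7/20) - ((1/20)*sqrt(1151))*i. At the order-1 pole a set g(α) = (α - a)*(rational part) = [-29*α/31 - 7/16] / (α - a').
Simple pole: residue = g(a) at a = (7/20) + ((1/20)*sqrt(1151))*i, which is (-29/62) + ((1897/285448)*sqrt(1151))*i.
List the singular points by increasing real part (a conjugate pair: the negative imaginary part first).

Radius of convergence at 0: 3/7.
At -3/7: an algebraic (square-root) branch point.
At (7/20) - ((1/20)*sqrt(1151))*i: a pole of order 1; residue (-29/62) - ((1897/285448)*sqrt(1151))*i.
At (7/20) + ((1/20)*sqrt(1151))*i: a pole of order 1; residue (-29/62) + ((1897/285448)*sqrt(1151))*i.
At 7/6: an algebraic (square-root) branch point.


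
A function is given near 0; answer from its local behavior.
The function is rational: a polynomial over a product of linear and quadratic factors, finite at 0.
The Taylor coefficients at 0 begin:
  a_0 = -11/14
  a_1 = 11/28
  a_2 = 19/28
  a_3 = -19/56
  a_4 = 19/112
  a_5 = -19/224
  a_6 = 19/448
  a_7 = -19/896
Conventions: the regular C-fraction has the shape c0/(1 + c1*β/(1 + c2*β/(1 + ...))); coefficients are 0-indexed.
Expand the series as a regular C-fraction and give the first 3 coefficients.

Taylor coefficients (read off): a_0 = -11/14, a_1 = 11/28, a_2 = 19/28.
c0 = a_0 = -11/14. Peel one level at a time: if S = 1 + c*β/S' with S'(0) = 1, then c is the β-coefficient of S and S' = c*β/(S - 1).
S_1 = c0/f = 1 + (1/2)*β + (49/44)*β^2 + ...; c1 = 1/2.
S_2 = c1*β/(S_1 - 1) = 1 + (-49/22)*β + ...; c2 = -49/22.

The regular C-fraction coefficients are [-11/14, 1/2, -49/22].


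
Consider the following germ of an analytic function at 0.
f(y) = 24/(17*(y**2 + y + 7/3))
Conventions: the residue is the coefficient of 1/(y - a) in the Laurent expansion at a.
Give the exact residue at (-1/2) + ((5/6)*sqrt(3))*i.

The factor y**2 + y + 7/3 splits as (y - a)(y - a') with a = (-1/2) + ((5/6)*sqrt(3))*i, a' = (-1/2) - ((5/6)*sqrt(3))*i. At the order-1 pole a set g(y) = (y - a)*f(y) = [24/17] / (y - a').
Simple pole: residue = g(a) at a = (-1/2) + ((5/6)*sqrt(3))*i, which is -((24/85)*sqrt(3))*i.

The residue is -((24/85)*sqrt(3))*i.


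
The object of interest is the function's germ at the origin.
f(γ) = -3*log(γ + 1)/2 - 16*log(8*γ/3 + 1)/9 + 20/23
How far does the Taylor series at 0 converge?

The radius of convergence is 3/8.

Branch term (-3/2)*log(1 - γ/(-1)): its argument vanishes at γ = -1, a logarithmic branch point, modulus 1.
Branch term (-16/9)*log(1 - γ/(-3/8)): its argument vanishes at γ = -3/8, a logarithmic branch point, modulus 3/8.
The radius of convergence is the smallest modulus among the singular points: 3/8.


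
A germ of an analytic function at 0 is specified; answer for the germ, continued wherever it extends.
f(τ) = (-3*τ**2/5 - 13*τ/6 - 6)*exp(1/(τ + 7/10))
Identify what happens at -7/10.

The point is an essential singularity.

The exponent 1/(τ - (-7/10)) has a pole at -7/10, so exp(1/(τ - (-7/10))) takes every nonzero value near it: an essential singularity (not a pole of any order).


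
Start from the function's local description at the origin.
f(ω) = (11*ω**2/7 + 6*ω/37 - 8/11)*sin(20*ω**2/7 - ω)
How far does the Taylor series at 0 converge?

The factor sin(20*ω**2/7 - ω) is entire and contributes no finite singular point.
The polynomial part has no poles.
No finite singular points: the Taylor series at 0 converges everywhere.

The radius of convergence is infinite.


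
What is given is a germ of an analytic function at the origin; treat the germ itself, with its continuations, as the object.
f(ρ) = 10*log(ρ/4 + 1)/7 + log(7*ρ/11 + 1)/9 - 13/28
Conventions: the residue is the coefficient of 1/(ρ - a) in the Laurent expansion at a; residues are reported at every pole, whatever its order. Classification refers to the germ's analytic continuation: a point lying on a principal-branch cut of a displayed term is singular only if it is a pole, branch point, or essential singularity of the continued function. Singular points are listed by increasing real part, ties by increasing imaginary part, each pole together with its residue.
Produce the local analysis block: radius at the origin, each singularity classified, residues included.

Branch term (10/7)*log(1 - ρ/(-4)): its argument vanishes at ρ = -4, a logarithmic branch point, modulus 4.
Branch term (1/9)*log(1 - ρ/(-11/7)): its argument vanishes at ρ = -11/7, a logarithmic branch point, modulus 11/7.
The radius of convergence is the smallest modulus among the singular points: 11/7.
List the singular points by increasing real part (a conjugate pair: the negative imaginary part first).

Radius of convergence at 0: 11/7.
At -4: a logarithmic branch point.
At -11/7: a logarithmic branch point.


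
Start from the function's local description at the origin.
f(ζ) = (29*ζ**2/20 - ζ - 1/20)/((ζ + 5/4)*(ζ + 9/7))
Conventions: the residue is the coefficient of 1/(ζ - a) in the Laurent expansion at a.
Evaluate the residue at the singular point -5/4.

At the order-1 pole -5/4 set g(ζ) = (ζ - (-5/4))*f(ζ) = (29*ζ**2/20 - ζ - 1/20)/(ζ + 9/7).
Simple pole: residue = g(a) at a = -5/4, which is 7763/80.

The residue is 7763/80.


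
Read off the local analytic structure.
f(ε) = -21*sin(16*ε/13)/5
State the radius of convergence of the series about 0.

The radius of convergence is infinite.

The factor sin(16*ε/13) is entire and contributes no finite singular point.
The polynomial part has no poles.
No finite singular points: the Taylor series at 0 converges everywhere.


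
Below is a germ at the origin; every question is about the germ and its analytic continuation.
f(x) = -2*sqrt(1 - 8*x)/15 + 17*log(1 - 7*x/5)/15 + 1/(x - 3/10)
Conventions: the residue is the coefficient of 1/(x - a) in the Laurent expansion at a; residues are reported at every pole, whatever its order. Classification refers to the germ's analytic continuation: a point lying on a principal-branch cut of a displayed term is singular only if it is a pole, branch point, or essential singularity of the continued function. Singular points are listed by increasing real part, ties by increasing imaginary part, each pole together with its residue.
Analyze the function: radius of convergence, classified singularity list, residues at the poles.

Radius of convergence at 0: 1/8.
At 1/8: an algebraic (square-root) branch point.
At 3/10: a pole of order 1; residue 1.
At 5/7: a logarithmic branch point.

Denominator factor (x - 3/10): pole of order 1 at 3/10, modulus 3/10.
Branch term (-2/15)*sqrt(1 - x/(1/8)): its argument vanishes at x = 1/8, a square-root branch point, modulus 1/8.
Branch term (17/15)*log(1 - x/(5/7)): its argument vanishes at x = 5/7, a logarithmic branch point, modulus 5/7.
The radius of convergence is the smallest modulus among the singular points: 1/8.
The branch terms are analytic at 3/10 and contribute nothing to the residue; only the rational part matters.
At the order-1 pole 3/10 set g(x) = (x - (3/10))*(rational part) = 1.
Simple pole: residue = g(a) at a = 3/10, which is 1.
List the singular points by increasing real part (a conjugate pair: the negative imaginary part first).


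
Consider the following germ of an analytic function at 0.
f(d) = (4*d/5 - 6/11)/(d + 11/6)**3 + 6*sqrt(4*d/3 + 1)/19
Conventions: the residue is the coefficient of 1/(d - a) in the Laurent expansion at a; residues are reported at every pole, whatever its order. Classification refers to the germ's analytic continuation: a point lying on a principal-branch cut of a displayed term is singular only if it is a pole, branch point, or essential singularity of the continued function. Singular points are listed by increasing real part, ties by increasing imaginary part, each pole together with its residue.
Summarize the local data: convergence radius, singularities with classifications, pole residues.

Denominator factor (d + 11/6)^3: pole of order 3 at -11/6, modulus 11/6.
Branch term (6/19)*sqrt(1 - d/(-3/4)): its argument vanishes at d = -3/4, a square-root branch point, modulus 3/4.
The radius of convergence is the smallest modulus among the singular points: 3/4.
The branch term is analytic at -11/6 and contributes nothing to the residue; only the rational part matters.
At the order-3 pole -11/6 set g(d) = (d - (-11/6))^3*(rational part) = 4*d/5 - 6/11.
Order-3 pole: residue = g''(a)/2; g''(-11/6) = 0, so the residue is 0.
List the singular points by increasing real part (a conjugate pair: the negative imaginary part first).

Radius of convergence at 0: 3/4.
At -11/6: a pole of order 3; residue 0.
At -3/4: an algebraic (square-root) branch point.


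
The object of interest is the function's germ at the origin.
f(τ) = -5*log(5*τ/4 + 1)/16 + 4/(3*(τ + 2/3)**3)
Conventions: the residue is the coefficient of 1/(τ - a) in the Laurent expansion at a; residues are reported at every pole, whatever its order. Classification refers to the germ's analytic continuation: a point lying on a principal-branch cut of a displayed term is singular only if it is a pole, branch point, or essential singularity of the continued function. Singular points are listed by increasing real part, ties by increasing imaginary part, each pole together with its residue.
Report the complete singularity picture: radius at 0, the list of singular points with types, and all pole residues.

Denominator factor (τ + 2/3)^3: pole of order 3 at -2/3, modulus 2/3.
Branch term (-5/16)*log(1 - τ/(-4/5)): its argument vanishes at τ = -4/5, a logarithmic branch point, modulus 4/5.
The radius of convergence is the smallest modulus among the singular points: 2/3.
The branch term is analytic at -2/3 and contributes nothing to the residue; only the rational part matters.
At the order-3 pole -2/3 set g(τ) = (τ - (-2/3))^3*(rational part) = 4/3.
Order-3 pole: residue = g''(a)/2; g''(-2/3) = 0, so the residue is 0.
List the singular points by increasing real part (a conjugate pair: the negative imaginary part first).

Radius of convergence at 0: 2/3.
At -4/5: a logarithmic branch point.
At -2/3: a pole of order 3; residue 0.


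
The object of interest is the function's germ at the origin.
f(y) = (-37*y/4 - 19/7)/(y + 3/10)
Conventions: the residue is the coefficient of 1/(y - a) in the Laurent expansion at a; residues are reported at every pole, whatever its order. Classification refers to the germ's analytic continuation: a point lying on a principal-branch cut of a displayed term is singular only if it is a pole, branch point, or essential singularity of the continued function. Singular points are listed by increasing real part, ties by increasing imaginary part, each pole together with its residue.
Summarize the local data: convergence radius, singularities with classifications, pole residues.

Radius of convergence at 0: 3/10.
At -3/10: a pole of order 1; residue 17/280.

Denominator factor (y + 3/10): pole of order 1 at -3/10, modulus 3/10.
The radius of convergence is the smallest modulus among the singular points: 3/10.
At the order-1 pole -3/10 set g(y) = (y - (-3/10))*f(y) = -37*y/4 - 19/7.
Simple pole: residue = g(a) at a = -3/10, which is 17/280.


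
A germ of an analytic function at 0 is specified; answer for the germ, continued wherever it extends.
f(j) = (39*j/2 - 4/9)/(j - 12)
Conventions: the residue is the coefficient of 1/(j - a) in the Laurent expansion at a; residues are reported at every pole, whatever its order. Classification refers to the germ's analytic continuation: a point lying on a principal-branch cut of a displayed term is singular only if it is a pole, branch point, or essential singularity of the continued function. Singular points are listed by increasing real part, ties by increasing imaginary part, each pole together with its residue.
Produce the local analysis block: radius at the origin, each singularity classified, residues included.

Denominator factor (j - 12): pole of order 1 at 12, modulus 12.
The radius of convergence is the smallest modulus among the singular points: 12.
At the order-1 pole 12 set g(j) = (j - (12))*f(j) = 39*j/2 - 4/9.
Simple pole: residue = g(a) at a = 12, which is 2102/9.

Radius of convergence at 0: 12.
At 12: a pole of order 1; residue 2102/9.


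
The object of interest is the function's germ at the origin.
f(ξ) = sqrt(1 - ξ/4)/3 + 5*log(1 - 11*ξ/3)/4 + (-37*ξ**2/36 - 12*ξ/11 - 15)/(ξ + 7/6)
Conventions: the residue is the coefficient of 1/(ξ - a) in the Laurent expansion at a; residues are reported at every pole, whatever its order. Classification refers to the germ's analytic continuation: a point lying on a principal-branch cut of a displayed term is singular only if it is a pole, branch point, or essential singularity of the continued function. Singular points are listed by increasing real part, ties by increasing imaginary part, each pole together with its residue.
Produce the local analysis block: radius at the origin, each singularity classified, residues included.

Radius of convergence at 0: 3/11.
At -7/6: a pole of order 1; residue -215639/14256.
At 3/11: a logarithmic branch point.
At 4: an algebraic (square-root) branch point.

Denominator factor (ξ + 7/6): pole of order 1 at -7/6, modulus 7/6.
Branch term (5/4)*log(1 - ξ/(3/11)): its argument vanishes at ξ = 3/11, a logarithmic branch point, modulus 3/11.
Branch term (1/3)*sqrt(1 - ξ/(4)): its argument vanishes at ξ = 4, a square-root branch point, modulus 4.
The radius of convergence is the smallest modulus among the singular points: 3/11.
The branch terms are analytic at -7/6 and contribute nothing to the residue; only the rational part matters.
At the order-1 pole -7/6 set g(ξ) = (ξ - (-7/6))*(rational part) = -37*ξ**2/36 - 12*ξ/11 - 15.
Simple pole: residue = g(a) at a = -7/6, which is -215639/14256.
List the singular points by increasing real part (a conjugate pair: the negative imaginary part first).


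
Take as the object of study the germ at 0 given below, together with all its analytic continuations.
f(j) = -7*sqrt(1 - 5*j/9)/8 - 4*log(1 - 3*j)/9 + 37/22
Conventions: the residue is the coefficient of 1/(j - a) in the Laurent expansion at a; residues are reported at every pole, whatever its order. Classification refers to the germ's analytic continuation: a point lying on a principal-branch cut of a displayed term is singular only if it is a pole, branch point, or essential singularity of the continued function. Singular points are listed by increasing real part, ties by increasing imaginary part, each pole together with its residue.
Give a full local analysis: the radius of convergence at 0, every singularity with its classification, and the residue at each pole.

Branch term (-7/8)*sqrt(1 - j/(9/5)): its argument vanishes at j = 9/5, a square-root branch point, modulus 9/5.
Branch term (-4/9)*log(1 - j/(1/3)): its argument vanishes at j = 1/3, a logarithmic branch point, modulus 1/3.
The radius of convergence is the smallest modulus among the singular points: 1/3.
List the singular points by increasing real part (a conjugate pair: the negative imaginary part first).

Radius of convergence at 0: 1/3.
At 1/3: a logarithmic branch point.
At 9/5: an algebraic (square-root) branch point.


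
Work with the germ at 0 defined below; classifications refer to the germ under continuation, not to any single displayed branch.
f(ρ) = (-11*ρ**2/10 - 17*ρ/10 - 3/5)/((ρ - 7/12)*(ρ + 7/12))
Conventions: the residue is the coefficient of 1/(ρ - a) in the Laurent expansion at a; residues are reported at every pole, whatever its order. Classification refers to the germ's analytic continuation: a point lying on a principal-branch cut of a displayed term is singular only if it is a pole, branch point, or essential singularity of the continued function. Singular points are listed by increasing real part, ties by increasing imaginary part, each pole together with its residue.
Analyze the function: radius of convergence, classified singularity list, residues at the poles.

Denominator factor (ρ + 7/12): pole of order 1 at -7/12, modulus 7/12.
Denominator factor (ρ - 7/12): pole of order 1 at 7/12, modulus 7/12.
The radius of convergence is the smallest modulus among the singular points: 7/12.
At the order-1 pole -7/12 set g(ρ) = (ρ - (-7/12))*f(ρ) = (-11*ρ**2/10 - 17*ρ/10 - 3/5)/(ρ - 7/12).
Simple pole: residue = g(a) at a = -7/12, which is -5/336.
At the order-1 pole 7/12 set g(ρ) = (ρ - (7/12))*f(ρ) = (-11*ρ**2/10 - 17*ρ/10 - 3/5)/(ρ + 7/12).
Simple pole: residue = g(a) at a = 7/12, which is -2831/1680.
List the singular points by increasing real part (a conjugate pair: the negative imaginary part first).

Radius of convergence at 0: 7/12.
At -7/12: a pole of order 1; residue -5/336.
At 7/12: a pole of order 1; residue -2831/1680.


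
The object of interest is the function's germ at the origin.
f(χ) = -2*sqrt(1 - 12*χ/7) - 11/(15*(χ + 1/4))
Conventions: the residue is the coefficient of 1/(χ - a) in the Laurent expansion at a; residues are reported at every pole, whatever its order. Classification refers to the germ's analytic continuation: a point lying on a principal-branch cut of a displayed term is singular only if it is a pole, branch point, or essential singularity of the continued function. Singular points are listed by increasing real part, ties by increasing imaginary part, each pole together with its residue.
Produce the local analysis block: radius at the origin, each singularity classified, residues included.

Denominator factor (χ + 1/4): pole of order 1 at -1/4, modulus 1/4.
Branch term (-2)*sqrt(1 - χ/(7/12)): its argument vanishes at χ = 7/12, a square-root branch point, modulus 7/12.
The radius of convergence is the smallest modulus among the singular points: 1/4.
The branch term is analytic at -1/4 and contributes nothing to the residue; only the rational part matters.
At the order-1 pole -1/4 set g(χ) = (χ - (-1/4))*(rational part) = -11/15.
Simple pole: residue = g(a) at a = -1/4, which is -11/15.
List the singular points by increasing real part (a conjugate pair: the negative imaginary part first).

Radius of convergence at 0: 1/4.
At -1/4: a pole of order 1; residue -11/15.
At 7/12: an algebraic (square-root) branch point.


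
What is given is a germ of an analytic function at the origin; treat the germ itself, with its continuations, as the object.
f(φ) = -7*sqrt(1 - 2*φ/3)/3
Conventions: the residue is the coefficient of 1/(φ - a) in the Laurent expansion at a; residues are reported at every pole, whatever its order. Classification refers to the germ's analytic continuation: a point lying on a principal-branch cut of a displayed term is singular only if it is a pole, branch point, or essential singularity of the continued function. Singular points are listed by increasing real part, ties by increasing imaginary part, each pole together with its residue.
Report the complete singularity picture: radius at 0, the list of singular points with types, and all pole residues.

Radius of convergence at 0: 3/2.
At 3/2: an algebraic (square-root) branch point.

Branch term (-7/3)*sqrt(1 - φ/(3/2)): its argument vanishes at φ = 3/2, a square-root branch point, modulus 3/2.
The radius of convergence is the smallest modulus among the singular points: 3/2.


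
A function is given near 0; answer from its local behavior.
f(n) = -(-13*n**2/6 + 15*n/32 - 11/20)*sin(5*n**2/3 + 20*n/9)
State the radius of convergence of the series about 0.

The factor -sin(5*n**2/3 + 20*n/9) is entire and contributes no finite singular point.
The polynomial part has no poles.
No finite singular points: the Taylor series at 0 converges everywhere.

The radius of convergence is infinite.


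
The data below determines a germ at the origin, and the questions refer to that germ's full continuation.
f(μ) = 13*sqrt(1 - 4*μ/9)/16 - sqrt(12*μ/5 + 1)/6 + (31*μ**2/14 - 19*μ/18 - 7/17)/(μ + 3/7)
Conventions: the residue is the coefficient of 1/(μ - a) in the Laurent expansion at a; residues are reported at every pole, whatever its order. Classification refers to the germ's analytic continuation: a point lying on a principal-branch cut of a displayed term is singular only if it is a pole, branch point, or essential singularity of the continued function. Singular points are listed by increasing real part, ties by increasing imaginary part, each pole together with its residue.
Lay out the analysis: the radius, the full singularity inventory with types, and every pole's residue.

Denominator factor (μ + 3/7): pole of order 1 at -3/7, modulus 3/7.
Branch term (-1/6)*sqrt(1 - μ/(-5/12)): its argument vanishes at μ = -5/12, a square-root branch point, modulus 5/12.
Branch term (13/16)*sqrt(1 - μ/(9/4)): its argument vanishes at μ = 9/4, a square-root branch point, modulus 9/4.
The radius of convergence is the smallest modulus among the singular points: 5/12.
The branch terms are analytic at -3/7 and contribute nothing to the residue; only the rational part matters.
At the order-1 pole -3/7 set g(μ) = (μ - (-3/7))*(rational part) = 31*μ**2/14 - 19*μ/18 - 7/17.
Simple pole: residue = g(a) at a = -3/7, which is 7825/17493.
List the singular points by increasing real part (a conjugate pair: the negative imaginary part first).

Radius of convergence at 0: 5/12.
At -3/7: a pole of order 1; residue 7825/17493.
At -5/12: an algebraic (square-root) branch point.
At 9/4: an algebraic (square-root) branch point.


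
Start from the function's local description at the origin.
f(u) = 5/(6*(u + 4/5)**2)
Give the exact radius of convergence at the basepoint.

The radius of convergence is 4/5.

Denominator factor (u + 4/5)^2: pole of order 2 at -4/5, modulus 4/5.
The radius of convergence is the smallest modulus among the singular points: 4/5.


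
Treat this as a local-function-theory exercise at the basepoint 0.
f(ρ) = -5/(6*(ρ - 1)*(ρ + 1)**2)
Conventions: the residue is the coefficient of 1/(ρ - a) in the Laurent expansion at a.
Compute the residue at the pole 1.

At the order-1 pole 1 set g(ρ) = (ρ - (1))*f(ρ) = -5/(6*(ρ + 1)**2).
Simple pole: residue = g(a) at a = 1, which is -5/24.

The residue is -5/24.


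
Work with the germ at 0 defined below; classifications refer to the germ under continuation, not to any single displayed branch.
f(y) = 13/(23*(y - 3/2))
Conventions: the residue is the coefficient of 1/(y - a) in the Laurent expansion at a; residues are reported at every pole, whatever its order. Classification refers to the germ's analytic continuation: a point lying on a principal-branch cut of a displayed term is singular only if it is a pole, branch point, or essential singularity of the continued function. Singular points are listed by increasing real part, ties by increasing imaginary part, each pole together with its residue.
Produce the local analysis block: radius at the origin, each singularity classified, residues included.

Radius of convergence at 0: 3/2.
At 3/2: a pole of order 1; residue 13/23.

Denominator factor (y - 3/2): pole of order 1 at 3/2, modulus 3/2.
The radius of convergence is the smallest modulus among the singular points: 3/2.
At the order-1 pole 3/2 set g(y) = (y - (3/2))*f(y) = 13/23.
Simple pole: residue = g(a) at a = 3/2, which is 13/23.


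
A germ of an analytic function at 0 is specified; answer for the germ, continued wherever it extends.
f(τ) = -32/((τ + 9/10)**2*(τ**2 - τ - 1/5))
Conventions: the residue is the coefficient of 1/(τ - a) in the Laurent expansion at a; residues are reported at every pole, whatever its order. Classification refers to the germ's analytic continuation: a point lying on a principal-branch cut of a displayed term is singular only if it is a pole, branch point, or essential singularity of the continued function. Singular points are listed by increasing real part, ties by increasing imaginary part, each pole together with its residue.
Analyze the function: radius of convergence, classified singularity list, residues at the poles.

Denominator factor (τ + 9/10)^2: pole of order 2 at -9/10, modulus 9/10.
Denominator factor (τ**2 - τ - 1/5): discriminant 9/5, real irrational roots 1/2 + (3/10)*sqrt(5) and 1/2 - (3/10)*sqrt(5); poles of order 1, moduli 1/2 + (3/10)*sqrt(5) and -1/2 + (3/10)*sqrt(5).
The radius of convergence is the smallest modulus among the singular points: -1/2 + (3/10)*sqrt(5).
At the order-2 pole -9/10 set g(τ) = (τ - (-9/10))^2*f(τ) = -32/(τ**2 - τ - 1/5).
Order-2 pole: residue = g'(a); g'(-9/10) = -896000/22801, so the residue is -896000/22801.
The factor τ**2 - τ - 1/5 splits as (τ - a)(τ - a') with a = 1/2 - (3/10)*sqrt(5), a' = 1/2 + (3/10)*sqrt(5). At the order-1 pole a set g(τ) = (τ - a)*f(τ) = [-32/(τ + 9/10)**2] / (τ - a').
Simple pole: residue = g(a) at a = 1/2 - (3/10)*sqrt(5), which is 448000/22801 + (771200/68403)*sqrt(5).
The factor τ**2 - τ - 1/5 splits as (τ - a)(τ - a') with a = 1/2 + (3/10)*sqrt(5), a' = 1/2 - (3/10)*sqrt(5). At the order-1 pole a set g(τ) = (τ - a)*f(τ) = [-32/(τ + 9/10)**2] / (τ - a').
Simple pole: residue = g(a) at a = 1/2 + (3/10)*sqrt(5), which is 448000/22801 - (771200/68403)*sqrt(5).
List the singular points by increasing real part (a conjugate pair: the negative imaginary part first).

Radius of convergence at 0: -1/2 + (3/10)*sqrt(5).
At -9/10: a pole of order 2; residue -896000/22801.
At 1/2 - (3/10)*sqrt(5): a pole of order 1; residue 448000/22801 + (771200/68403)*sqrt(5).
At 1/2 + (3/10)*sqrt(5): a pole of order 1; residue 448000/22801 - (771200/68403)*sqrt(5).


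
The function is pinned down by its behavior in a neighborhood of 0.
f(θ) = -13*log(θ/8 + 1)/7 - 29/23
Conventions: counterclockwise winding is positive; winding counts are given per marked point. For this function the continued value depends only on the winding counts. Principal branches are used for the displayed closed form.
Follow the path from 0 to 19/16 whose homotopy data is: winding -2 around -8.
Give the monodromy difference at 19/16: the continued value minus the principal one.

Continued minus principal equals (52/7)*pi*i.

The rational part is single-valued and drops out of the difference; each branch term changes only by its own monodromy.
(-13/7)*log(1 - θ/(-8)): each positive loop around -8 adds 2*pi*i to the log, so winding -2 contributes (-13/7)*(-2)*2*pi*i = (52/7)*pi*i.
Summing the contributions at θ = 19/16 gives (52/7)*pi*i.


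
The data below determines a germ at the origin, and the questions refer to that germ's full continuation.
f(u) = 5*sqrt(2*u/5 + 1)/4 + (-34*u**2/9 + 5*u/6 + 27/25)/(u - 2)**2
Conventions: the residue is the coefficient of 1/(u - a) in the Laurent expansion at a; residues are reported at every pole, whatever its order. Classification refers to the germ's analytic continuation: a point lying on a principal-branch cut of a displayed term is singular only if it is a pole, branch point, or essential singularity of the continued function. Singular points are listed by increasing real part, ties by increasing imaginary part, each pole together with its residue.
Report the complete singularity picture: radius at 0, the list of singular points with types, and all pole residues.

Radius of convergence at 0: 2.
At -5/2: an algebraic (square-root) branch point.
At 2: a pole of order 2; residue -257/18.

Denominator factor (u - 2)^2: pole of order 2 at 2, modulus 2.
Branch term (5/4)*sqrt(1 - u/(-5/2)): its argument vanishes at u = -5/2, a square-root branch point, modulus 5/2.
The radius of convergence is the smallest modulus among the singular points: 2.
The branch term is analytic at 2 and contributes nothing to the residue; only the rational part matters.
At the order-2 pole 2 set g(u) = (u - (2))^2*(rational part) = -34*u**2/9 + 5*u/6 + 27/25.
Order-2 pole: residue = g'(a); g'(2) = -257/18, so the residue is -257/18.
List the singular points by increasing real part (a conjugate pair: the negative imaginary part first).


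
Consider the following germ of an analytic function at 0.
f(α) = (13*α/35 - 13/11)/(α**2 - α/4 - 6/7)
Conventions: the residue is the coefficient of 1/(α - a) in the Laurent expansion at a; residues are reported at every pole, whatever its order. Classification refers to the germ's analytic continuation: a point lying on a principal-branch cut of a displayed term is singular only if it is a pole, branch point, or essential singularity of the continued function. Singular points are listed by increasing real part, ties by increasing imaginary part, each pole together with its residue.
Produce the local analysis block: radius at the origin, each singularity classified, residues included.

Denominator factor (α**2 - α/4 - 6/7): discriminant 391/112, real irrational roots 1/8 + (1/56)*sqrt(2737) and 1/8 - (1/56)*sqrt(2737); poles of order 1, moduli 1/8 + (1/56)*sqrt(2737) and -1/8 + (1/56)*sqrt(2737).
The radius of convergence is the smallest modulus among the singular points: -1/8 + (1/56)*sqrt(2737).
The factor α**2 - α/4 - 6/7 splits as (α - a)(α - a') with a = 1/8 - (1/56)*sqrt(2737), a' = 1/8 + (1/56)*sqrt(2737). At the order-1 pole a set g(α) = (α - a)*f(α) = [13*α/35 - 13/11] / (α - a').
Simple pole: residue = g(a) at a = 1/8 - (1/56)*sqrt(2737), which is 13/70 + (3497/301070)*sqrt(2737).
The factor α**2 - α/4 - 6/7 splits as (α - a)(α - a') with a = 1/8 + (1/56)*sqrt(2737), a' = 1/8 - (1/56)*sqrt(2737). At the order-1 pole a set g(α) = (α - a)*f(α) = [13*α/35 - 13/11] / (α - a').
Simple pole: residue = g(a) at a = 1/8 + (1/56)*sqrt(2737), which is 13/70 - (3497/301070)*sqrt(2737).
List the singular points by increasing real part (a conjugate pair: the negative imaginary part first).

Radius of convergence at 0: -1/8 + (1/56)*sqrt(2737).
At 1/8 - (1/56)*sqrt(2737): a pole of order 1; residue 13/70 + (3497/301070)*sqrt(2737).
At 1/8 + (1/56)*sqrt(2737): a pole of order 1; residue 13/70 - (3497/301070)*sqrt(2737).


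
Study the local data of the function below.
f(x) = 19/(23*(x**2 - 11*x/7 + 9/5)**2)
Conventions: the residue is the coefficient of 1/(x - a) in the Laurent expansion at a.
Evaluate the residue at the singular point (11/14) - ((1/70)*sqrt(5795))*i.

The factor x**2 - 11*x/7 + 9/5 splits as (x - a)(x - a') with a = (11/14) - ((1/70)*sqrt(5795))*i, a' = (11/14) + ((1/70)*sqrt(5795))*i. At the order-2 pole a set g(x) = (x - a)^2*f(x) = [19/23] / (x - a')^2.
Order-2 pole: residue = g'(a); g'((11/14) - ((1/70)*sqrt(5795))*i) = ((3430/1626077)*sqrt(5795))*i, so the residue is ((3430/1626077)*sqrt(5795))*i.

The residue is ((3430/1626077)*sqrt(5795))*i.


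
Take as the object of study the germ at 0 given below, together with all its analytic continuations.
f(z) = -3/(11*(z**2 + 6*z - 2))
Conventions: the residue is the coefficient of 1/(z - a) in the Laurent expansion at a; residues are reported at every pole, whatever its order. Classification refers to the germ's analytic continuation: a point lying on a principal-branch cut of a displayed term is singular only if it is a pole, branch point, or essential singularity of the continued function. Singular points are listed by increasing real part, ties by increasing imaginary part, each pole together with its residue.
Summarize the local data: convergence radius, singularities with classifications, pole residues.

Denominator factor (z**2 + 6*z - 2): discriminant 44, real irrational roots -3 + sqrt(11) and -3 - sqrt(11); poles of order 1, moduli -3 + sqrt(11) and 3 + sqrt(11).
The radius of convergence is the smallest modulus among the singular points: -3 + sqrt(11).
The factor z**2 + 6*z - 2 splits as (z - a)(z - a') with a = -3 - sqrt(11), a' = -3 + sqrt(11). At the order-1 pole a set g(z) = (z - a)*f(z) = [-3/11] / (z - a').
Simple pole: residue = g(a) at a = -3 - sqrt(11), which is (3/242)*sqrt(11).
The factor z**2 + 6*z - 2 splits as (z - a)(z - a') with a = -3 + sqrt(11), a' = -3 - sqrt(11). At the order-1 pole a set g(z) = (z - a)*f(z) = [-3/11] / (z - a').
Simple pole: residue = g(a) at a = -3 + sqrt(11), which is -(3/242)*sqrt(11).
List the singular points by increasing real part (a conjugate pair: the negative imaginary part first).

Radius of convergence at 0: -3 + sqrt(11).
At -3 - sqrt(11): a pole of order 1; residue (3/242)*sqrt(11).
At -3 + sqrt(11): a pole of order 1; residue -(3/242)*sqrt(11).


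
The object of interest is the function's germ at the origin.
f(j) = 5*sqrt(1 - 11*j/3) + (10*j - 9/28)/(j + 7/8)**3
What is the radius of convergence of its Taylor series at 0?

The radius of convergence is 3/11.

Denominator factor (j + 7/8)^3: pole of order 3 at -7/8, modulus 7/8.
Branch term (5)*sqrt(1 - j/(3/11)): its argument vanishes at j = 3/11, a square-root branch point, modulus 3/11.
The radius of convergence is the smallest modulus among the singular points: 3/11.


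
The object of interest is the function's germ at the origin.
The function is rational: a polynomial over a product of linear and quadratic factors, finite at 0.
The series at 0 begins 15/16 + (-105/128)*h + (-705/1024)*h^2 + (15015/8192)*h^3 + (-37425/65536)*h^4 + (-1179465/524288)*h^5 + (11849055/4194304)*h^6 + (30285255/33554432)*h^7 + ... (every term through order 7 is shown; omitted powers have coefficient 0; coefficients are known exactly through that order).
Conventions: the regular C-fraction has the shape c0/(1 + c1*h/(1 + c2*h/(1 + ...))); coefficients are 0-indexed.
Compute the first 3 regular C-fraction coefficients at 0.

The regular C-fraction coefficients are [15/16, 7/8, -12/7].

Taylor coefficients (read off): a_0 = 15/16, a_1 = -105/128, a_2 = -705/1024.
c0 = a_0 = 15/16. Peel one level at a time: if S = 1 + c*h/S' with S'(0) = 1, then c is the h-coefficient of S and S' = c*h/(S - 1).
S_1 = c0/f = 1 + (7/8)*h + (3/2)*h^2 + ...; c1 = 7/8.
S_2 = c1*h/(S_1 - 1) = 1 + (-12/7)*h + ...; c2 = -12/7.
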